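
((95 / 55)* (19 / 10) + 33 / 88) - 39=-35.34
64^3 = 262144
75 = 75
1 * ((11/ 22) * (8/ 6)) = 2/ 3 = 0.67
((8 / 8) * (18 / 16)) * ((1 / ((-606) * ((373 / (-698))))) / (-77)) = -1047 / 23206568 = -0.00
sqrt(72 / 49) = 6 * sqrt(2) / 7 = 1.21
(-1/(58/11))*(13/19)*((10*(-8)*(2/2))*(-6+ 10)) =22880/551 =41.52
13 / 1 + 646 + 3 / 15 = 3296 / 5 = 659.20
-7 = -7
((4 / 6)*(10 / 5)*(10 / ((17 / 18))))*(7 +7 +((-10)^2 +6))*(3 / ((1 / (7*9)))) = 5443200 / 17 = 320188.24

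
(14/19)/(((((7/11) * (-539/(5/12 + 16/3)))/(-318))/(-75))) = -274275/931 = -294.60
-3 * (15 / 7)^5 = -135.55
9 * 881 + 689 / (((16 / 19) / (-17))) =-5980.19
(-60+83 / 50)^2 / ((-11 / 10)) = -8508889 / 2750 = -3094.14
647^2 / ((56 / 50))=10465225 / 28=373758.04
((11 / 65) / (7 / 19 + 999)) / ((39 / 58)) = 6061 / 24067290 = 0.00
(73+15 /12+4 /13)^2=15031129 /2704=5558.85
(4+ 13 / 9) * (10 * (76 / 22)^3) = 26887280 / 11979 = 2244.53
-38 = -38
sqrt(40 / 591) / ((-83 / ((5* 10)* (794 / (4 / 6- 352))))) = 39700* sqrt(5910) / 8616977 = 0.35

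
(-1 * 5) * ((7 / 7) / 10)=-1 / 2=-0.50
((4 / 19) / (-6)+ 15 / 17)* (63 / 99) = 5747 / 10659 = 0.54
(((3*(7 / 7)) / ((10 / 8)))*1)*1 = 12 / 5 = 2.40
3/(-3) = -1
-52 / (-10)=26 / 5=5.20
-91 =-91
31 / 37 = 0.84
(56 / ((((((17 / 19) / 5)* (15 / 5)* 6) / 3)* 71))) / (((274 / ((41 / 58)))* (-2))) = -27265 / 28772466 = -0.00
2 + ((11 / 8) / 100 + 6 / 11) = 22521 / 8800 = 2.56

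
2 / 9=0.22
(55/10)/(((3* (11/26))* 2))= 13/6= 2.17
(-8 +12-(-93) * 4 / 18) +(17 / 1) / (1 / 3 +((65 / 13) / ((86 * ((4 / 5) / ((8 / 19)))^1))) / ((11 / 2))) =2051149 / 27411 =74.83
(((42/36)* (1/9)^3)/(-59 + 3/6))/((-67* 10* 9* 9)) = 7/13886553330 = 0.00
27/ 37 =0.73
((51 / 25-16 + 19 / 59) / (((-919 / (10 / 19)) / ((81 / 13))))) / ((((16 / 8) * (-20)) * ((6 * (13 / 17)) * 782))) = -135783 / 400438351300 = -0.00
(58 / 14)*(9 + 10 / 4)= 667 / 14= 47.64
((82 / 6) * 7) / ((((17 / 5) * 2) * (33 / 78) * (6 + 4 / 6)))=3731 / 748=4.99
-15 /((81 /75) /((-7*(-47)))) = -41125 /9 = -4569.44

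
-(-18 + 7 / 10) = 173 / 10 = 17.30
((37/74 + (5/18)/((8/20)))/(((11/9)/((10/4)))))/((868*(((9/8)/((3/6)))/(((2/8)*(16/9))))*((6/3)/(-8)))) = -430/193347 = -0.00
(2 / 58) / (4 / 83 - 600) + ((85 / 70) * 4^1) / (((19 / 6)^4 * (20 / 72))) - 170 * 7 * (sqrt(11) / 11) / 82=1144999530263 / 6586806483740 - 595 * sqrt(11) / 451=-4.20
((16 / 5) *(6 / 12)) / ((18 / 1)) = 4 / 45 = 0.09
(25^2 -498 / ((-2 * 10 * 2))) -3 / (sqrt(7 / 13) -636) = 3 * sqrt(91) / 5258441 + 67040360389 / 105168820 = 637.45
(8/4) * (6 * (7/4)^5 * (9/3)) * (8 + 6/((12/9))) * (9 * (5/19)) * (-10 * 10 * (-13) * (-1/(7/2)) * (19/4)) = -30862463.38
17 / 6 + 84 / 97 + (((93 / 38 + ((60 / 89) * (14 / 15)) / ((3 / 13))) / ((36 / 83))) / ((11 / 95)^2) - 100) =179024166227 / 225632088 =793.43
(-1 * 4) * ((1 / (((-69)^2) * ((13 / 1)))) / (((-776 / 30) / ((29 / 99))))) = 145 / 198119493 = 0.00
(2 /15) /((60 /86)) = 43 /225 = 0.19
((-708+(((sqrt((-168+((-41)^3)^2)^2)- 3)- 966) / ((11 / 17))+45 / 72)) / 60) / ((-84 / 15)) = -646013959895 / 29568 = -21848415.85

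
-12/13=-0.92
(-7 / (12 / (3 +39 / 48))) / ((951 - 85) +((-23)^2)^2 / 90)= -0.00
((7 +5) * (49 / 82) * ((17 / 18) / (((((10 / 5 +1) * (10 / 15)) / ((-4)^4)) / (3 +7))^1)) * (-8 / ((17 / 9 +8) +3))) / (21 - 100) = 6397440 / 93931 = 68.11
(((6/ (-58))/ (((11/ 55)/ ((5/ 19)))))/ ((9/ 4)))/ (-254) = 50/ 209931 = 0.00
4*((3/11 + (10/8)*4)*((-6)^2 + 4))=9280/11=843.64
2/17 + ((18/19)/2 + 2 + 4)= 2129/323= 6.59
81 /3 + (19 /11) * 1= 28.73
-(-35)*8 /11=280 /11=25.45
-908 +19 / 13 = -11785 / 13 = -906.54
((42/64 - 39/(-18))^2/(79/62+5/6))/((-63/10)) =-11383355/18966528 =-0.60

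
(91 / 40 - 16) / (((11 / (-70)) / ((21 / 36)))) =8967 / 176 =50.95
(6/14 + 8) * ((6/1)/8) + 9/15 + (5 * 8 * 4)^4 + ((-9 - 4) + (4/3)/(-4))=275251197307/420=655359993.59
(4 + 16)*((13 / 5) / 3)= 52 / 3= 17.33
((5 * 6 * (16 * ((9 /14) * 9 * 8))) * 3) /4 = 116640 /7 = 16662.86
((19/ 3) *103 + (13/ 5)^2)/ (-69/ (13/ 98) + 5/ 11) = -7068776/ 5573775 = -1.27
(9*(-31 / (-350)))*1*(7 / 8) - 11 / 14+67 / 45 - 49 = -1199503 / 25200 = -47.60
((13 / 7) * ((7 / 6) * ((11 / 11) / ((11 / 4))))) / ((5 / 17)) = 442 / 165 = 2.68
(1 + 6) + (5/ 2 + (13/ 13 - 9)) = 1.50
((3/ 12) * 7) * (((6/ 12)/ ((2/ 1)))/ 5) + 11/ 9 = 943/ 720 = 1.31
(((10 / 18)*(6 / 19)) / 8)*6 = 5 / 38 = 0.13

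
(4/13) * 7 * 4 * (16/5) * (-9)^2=145152/65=2233.11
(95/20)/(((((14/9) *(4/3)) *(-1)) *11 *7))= -513/17248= -0.03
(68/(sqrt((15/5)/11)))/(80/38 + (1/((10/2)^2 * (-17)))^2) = 233367500 * sqrt(33)/21675057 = 61.85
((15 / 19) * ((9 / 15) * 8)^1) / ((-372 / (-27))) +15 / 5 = 1929 / 589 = 3.28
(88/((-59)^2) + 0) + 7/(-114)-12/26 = -2567359/5158842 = -0.50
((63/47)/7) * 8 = 72/47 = 1.53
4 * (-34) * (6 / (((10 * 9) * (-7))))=136 / 105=1.30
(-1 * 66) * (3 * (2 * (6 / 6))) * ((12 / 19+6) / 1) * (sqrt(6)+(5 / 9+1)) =-49896 * sqrt(6) / 19-77616 / 19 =-10517.67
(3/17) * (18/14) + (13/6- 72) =-49699/714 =-69.61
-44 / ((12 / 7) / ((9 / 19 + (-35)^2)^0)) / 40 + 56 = 6643 / 120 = 55.36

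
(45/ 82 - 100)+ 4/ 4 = -8073/ 82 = -98.45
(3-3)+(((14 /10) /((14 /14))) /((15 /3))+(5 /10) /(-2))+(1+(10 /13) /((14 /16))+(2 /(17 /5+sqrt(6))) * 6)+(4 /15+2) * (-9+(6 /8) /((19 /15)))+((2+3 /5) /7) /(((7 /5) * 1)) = -14.83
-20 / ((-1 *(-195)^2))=4 / 7605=0.00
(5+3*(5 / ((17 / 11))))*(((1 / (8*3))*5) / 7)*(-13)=-8125 / 1428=-5.69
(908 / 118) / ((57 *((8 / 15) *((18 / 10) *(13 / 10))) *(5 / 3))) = 5675 / 87438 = 0.06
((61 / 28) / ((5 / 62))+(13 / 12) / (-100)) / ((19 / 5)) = 226829 / 31920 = 7.11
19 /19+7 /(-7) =0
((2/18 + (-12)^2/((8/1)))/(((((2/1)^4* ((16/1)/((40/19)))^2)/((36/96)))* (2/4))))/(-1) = -4075/277248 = -0.01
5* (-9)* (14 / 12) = -105 / 2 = -52.50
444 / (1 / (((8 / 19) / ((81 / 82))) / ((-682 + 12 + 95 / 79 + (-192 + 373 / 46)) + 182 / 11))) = -3880995712 / 17146508409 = -0.23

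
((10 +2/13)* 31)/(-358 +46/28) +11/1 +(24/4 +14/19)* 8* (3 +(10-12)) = 26293403/410761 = 64.01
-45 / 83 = -0.54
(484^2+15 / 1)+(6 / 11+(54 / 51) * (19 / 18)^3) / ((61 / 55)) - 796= 78445340785 / 335988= 233476.61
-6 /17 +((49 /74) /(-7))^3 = -2437175 /6888808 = -0.35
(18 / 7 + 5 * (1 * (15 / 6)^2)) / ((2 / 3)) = 2841 / 56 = 50.73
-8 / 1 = -8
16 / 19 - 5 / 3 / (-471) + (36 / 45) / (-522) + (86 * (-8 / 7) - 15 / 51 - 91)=-29143625363 / 154414995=-188.74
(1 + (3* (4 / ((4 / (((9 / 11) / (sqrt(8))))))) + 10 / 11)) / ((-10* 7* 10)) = -3 / 1100 - 27* sqrt(2) / 30800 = -0.00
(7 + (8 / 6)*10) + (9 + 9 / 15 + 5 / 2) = 973 / 30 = 32.43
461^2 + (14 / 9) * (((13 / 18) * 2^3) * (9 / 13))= 1912745 / 9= 212527.22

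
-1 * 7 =-7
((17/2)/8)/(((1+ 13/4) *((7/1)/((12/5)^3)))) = 432/875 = 0.49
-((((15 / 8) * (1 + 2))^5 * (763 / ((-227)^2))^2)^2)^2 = -133182320990849424021982068637612115702392673492431640625 / 57307762836465736759034735899399878936247749588010663936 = -2.32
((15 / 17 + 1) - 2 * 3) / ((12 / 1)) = -35 / 102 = -0.34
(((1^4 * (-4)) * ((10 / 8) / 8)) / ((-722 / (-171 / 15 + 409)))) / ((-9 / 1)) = -497 / 12996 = -0.04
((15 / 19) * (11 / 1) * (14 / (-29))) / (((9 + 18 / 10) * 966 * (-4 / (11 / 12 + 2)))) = 9625 / 32848416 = 0.00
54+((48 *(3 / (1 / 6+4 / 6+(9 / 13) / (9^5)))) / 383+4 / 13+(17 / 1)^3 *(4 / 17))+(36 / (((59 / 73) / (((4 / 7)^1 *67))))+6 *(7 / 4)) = 1711012224400139 / 584642554678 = 2926.60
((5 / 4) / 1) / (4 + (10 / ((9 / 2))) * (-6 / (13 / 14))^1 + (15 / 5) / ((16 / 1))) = -780 / 6347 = -0.12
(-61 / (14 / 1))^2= 3721 / 196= 18.98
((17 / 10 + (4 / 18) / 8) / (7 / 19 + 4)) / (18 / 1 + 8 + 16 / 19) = 112271 / 7619400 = 0.01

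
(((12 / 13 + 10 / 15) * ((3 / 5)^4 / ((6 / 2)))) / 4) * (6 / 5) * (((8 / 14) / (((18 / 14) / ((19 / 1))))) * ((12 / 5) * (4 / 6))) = 56544 / 203125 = 0.28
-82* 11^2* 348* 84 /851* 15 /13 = -4350598560 /11063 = -393256.67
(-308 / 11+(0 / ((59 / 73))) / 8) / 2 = -14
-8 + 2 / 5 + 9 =7 / 5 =1.40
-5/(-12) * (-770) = -1925/6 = -320.83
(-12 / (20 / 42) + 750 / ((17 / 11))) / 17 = 39108 / 1445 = 27.06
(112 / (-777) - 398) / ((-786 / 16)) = 353552 / 43623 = 8.10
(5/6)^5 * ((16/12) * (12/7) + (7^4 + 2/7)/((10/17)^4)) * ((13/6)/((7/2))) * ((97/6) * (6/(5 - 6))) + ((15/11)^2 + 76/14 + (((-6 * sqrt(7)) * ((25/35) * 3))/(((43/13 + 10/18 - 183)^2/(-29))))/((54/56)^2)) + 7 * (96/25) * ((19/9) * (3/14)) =-26778119515863257/55324684800 + 5489120 * sqrt(7)/439279681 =-484017.54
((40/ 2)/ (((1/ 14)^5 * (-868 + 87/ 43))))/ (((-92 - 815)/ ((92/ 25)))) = 370022912/ 7342165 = 50.40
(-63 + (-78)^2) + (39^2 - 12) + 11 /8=60251 /8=7531.38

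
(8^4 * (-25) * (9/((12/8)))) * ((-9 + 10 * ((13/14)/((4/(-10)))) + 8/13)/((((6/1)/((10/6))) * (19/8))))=3926016000/1729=2270685.95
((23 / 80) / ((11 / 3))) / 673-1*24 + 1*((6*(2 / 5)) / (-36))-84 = -108.07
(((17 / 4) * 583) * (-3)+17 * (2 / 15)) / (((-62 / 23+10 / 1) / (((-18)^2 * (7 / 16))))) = -92292813 / 640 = -144207.52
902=902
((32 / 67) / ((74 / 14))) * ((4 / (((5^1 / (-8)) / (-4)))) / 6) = 14336 / 37185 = 0.39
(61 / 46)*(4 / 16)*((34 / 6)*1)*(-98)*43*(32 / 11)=-17479672 / 759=-23029.87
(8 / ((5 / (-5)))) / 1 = -8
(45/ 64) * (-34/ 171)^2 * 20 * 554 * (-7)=-14009275/ 6498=-2155.94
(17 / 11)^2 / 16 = 289 / 1936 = 0.15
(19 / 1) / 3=19 / 3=6.33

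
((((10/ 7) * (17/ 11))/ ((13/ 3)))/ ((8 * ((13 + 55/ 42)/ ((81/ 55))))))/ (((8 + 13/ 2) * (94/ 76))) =470934/ 1288543399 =0.00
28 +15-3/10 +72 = 1147/10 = 114.70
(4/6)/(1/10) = 20/3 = 6.67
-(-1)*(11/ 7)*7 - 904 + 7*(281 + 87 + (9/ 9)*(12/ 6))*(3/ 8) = 313/ 4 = 78.25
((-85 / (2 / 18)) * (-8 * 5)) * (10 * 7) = 2142000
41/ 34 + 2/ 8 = 99/ 68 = 1.46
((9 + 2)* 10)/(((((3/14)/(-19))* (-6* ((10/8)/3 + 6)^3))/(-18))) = -110.75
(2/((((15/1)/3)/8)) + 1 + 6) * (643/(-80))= -32793/400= -81.98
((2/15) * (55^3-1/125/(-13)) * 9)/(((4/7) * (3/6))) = 5677546896/8125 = 698775.00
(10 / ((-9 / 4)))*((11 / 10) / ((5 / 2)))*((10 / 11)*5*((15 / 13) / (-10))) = 40 / 39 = 1.03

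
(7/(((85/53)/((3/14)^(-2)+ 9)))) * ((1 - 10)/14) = -14681/170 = -86.36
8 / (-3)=-8 / 3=-2.67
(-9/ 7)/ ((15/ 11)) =-33/ 35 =-0.94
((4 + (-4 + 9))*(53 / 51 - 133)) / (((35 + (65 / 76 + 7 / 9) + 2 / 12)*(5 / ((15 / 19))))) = -2180520 / 427907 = -5.10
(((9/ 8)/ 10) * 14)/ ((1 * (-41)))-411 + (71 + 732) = 642817/ 1640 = 391.96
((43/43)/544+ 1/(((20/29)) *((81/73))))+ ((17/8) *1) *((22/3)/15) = 2.35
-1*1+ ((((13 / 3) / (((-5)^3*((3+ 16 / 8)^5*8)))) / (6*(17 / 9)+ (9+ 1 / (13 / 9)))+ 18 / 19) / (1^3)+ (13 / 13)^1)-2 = -51250003211 / 48687500000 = -1.05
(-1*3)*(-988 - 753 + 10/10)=5220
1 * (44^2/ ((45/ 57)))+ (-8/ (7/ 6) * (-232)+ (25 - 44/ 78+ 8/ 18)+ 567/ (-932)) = 15523378699/ 3816540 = 4067.40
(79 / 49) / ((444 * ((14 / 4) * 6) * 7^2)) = 79 / 22386924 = 0.00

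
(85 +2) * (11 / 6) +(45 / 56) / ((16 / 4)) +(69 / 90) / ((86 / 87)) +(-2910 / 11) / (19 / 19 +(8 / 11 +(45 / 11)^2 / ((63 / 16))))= 28338422261 / 243834080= 116.22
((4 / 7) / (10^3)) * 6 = 3 / 875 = 0.00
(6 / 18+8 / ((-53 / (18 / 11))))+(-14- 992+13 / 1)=-1736606 / 1749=-992.91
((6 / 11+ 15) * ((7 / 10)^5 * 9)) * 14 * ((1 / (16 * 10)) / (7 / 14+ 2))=181061811 / 220000000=0.82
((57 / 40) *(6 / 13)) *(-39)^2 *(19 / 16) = 380133 / 320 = 1187.92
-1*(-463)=463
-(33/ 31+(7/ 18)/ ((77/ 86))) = -4600/ 3069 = -1.50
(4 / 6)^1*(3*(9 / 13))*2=2.77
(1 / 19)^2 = 1 / 361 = 0.00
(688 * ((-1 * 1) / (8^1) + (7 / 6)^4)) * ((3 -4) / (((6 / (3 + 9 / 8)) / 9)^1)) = -1059047 / 144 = -7354.49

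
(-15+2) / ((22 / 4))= -26 / 11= -2.36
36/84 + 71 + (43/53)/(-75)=1987199/27825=71.42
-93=-93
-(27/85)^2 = -729/7225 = -0.10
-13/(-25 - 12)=13/37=0.35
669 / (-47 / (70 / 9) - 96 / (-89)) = -1389290 / 10309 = -134.76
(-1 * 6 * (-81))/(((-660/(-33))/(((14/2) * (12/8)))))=5103/20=255.15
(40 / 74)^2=0.29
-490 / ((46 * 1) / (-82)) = 20090 / 23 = 873.48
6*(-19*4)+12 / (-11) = -5028 / 11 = -457.09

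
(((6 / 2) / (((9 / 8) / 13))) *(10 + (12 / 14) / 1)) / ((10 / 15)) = 3952 / 7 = 564.57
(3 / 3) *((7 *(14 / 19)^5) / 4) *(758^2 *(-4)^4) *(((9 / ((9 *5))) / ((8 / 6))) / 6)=17304801289216 / 12380495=1397747.12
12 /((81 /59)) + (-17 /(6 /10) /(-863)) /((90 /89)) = 136283 /15534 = 8.77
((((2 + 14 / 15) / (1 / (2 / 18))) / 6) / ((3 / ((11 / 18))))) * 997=120637 / 10935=11.03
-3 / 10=-0.30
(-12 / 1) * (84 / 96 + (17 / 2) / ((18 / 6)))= -89 / 2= -44.50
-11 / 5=-2.20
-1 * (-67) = 67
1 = 1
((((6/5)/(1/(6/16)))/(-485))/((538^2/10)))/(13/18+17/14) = -567/34252802960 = -0.00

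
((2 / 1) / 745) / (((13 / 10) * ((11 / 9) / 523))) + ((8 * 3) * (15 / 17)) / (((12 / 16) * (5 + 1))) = 5.59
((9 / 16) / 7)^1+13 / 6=755 / 336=2.25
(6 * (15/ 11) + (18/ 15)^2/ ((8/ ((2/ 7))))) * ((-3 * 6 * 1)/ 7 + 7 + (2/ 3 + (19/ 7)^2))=9678456/ 94325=102.61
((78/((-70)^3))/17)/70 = -39/204085000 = -0.00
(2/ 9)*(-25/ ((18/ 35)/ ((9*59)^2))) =-3045875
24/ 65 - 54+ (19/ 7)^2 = -147349/ 3185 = -46.26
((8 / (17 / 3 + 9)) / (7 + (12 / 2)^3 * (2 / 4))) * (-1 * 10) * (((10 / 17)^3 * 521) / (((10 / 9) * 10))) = -562680 / 1242989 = -0.45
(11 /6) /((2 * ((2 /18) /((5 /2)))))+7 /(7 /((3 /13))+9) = 9819 /472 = 20.80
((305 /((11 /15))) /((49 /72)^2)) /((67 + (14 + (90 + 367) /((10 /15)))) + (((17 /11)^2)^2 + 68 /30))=947011824000 /816750602213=1.16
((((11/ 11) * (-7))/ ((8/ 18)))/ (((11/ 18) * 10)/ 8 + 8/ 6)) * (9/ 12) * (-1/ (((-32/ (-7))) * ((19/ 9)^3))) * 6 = 26040609/ 33142688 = 0.79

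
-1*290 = -290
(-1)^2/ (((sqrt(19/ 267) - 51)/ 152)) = -258723/ 86806 - 19*sqrt(5073)/ 86806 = -3.00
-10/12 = -5/6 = -0.83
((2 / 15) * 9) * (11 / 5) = 66 / 25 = 2.64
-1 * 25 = -25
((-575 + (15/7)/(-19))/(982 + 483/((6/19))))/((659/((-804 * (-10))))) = -1229959200/440250881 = -2.79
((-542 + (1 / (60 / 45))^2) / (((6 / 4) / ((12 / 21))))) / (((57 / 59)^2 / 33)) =-331714933 / 45486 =-7292.68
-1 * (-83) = 83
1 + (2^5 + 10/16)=269/8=33.62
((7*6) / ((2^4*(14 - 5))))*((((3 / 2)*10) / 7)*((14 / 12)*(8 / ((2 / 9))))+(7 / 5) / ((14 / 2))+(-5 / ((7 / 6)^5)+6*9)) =11923447 / 288120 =41.38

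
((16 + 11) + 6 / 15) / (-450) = -137 / 2250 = -0.06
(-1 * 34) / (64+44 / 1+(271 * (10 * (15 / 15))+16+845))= -34 / 3679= -0.01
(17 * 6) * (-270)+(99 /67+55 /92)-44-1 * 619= -173830499 /6164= -28200.92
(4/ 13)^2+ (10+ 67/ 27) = 57385/ 4563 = 12.58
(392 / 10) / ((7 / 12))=336 / 5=67.20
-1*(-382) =382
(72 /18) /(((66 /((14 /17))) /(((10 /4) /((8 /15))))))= 175 /748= 0.23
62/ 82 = 31/ 41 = 0.76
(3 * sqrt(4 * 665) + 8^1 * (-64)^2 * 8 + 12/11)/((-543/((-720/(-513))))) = -230687680/340461 - 160 * sqrt(665)/10317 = -677.97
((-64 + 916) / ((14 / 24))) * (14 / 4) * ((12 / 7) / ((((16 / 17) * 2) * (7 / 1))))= 32589 / 49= 665.08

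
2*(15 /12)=5 /2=2.50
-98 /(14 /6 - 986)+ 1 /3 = 3833 /8853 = 0.43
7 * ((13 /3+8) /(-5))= -259 /15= -17.27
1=1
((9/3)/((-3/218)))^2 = 47524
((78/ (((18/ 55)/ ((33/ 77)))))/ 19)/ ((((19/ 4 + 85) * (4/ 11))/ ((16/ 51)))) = 125840/ 2435097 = 0.05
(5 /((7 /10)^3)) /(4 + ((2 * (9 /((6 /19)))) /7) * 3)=5000 /9751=0.51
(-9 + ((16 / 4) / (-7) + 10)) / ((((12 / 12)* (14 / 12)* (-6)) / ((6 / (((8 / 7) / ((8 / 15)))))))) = -6 / 35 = -0.17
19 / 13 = 1.46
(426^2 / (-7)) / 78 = -30246 / 91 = -332.37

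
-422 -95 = -517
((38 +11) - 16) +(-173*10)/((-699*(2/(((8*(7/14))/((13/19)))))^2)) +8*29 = 33802835/118131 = 286.15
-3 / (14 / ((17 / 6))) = -17 / 28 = -0.61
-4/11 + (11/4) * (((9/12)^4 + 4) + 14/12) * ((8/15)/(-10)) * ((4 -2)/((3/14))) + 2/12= -3660317/475200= -7.70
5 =5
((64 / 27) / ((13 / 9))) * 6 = 9.85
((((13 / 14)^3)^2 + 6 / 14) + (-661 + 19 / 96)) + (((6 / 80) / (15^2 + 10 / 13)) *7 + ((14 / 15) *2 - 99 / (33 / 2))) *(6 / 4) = -220747345410233 / 331487822400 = -665.93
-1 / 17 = -0.06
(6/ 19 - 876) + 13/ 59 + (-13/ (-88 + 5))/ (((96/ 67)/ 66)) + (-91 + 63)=-1334235523/ 1488688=-896.25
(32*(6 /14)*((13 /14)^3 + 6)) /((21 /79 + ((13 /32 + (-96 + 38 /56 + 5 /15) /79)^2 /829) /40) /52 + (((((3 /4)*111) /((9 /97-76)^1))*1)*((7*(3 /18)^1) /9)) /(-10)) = 55944404867349872640 /11594390814357673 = 4825.13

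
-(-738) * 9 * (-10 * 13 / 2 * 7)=-3022110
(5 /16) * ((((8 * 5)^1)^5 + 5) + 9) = 32000004.38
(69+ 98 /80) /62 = 2809 /2480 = 1.13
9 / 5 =1.80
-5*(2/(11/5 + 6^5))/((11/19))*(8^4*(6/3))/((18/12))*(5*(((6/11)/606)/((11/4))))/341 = -311296000/5348403609483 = -0.00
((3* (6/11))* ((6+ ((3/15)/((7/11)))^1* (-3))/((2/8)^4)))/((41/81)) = 66064896/15785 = 4185.30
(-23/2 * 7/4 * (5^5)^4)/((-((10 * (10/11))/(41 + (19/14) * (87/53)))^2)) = 436884468746185302734375/10067456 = 43395716727859084.04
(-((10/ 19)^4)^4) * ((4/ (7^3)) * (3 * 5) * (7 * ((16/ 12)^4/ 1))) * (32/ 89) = -1638400000000000000000/ 33963111123346689630934707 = -0.00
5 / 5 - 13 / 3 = -10 / 3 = -3.33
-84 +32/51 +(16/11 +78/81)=-408742/5049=-80.96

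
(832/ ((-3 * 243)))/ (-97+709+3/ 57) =-15808/ 8477541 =-0.00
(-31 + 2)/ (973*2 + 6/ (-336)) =-1624/ 108975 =-0.01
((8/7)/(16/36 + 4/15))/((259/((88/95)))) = 0.01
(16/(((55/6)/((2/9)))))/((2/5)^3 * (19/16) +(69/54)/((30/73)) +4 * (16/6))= 57600/2057011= 0.03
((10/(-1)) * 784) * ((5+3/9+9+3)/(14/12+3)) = -163072/5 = -32614.40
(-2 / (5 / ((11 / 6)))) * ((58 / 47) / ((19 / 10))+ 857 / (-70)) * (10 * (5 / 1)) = 2657237 / 6251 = 425.09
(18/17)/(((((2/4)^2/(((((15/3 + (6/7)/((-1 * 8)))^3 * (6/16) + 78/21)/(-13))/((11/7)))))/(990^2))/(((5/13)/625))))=-67089736593/11262160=-5957.09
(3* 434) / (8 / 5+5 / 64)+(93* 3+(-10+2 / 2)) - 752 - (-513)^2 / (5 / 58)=-3052466.53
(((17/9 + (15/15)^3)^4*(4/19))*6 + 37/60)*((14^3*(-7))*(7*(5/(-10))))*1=1237476670129/207765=5956136.36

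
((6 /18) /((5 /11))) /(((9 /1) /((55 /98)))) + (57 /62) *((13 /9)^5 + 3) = 513332119 /59796954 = 8.58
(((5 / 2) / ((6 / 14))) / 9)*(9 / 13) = 35 / 78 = 0.45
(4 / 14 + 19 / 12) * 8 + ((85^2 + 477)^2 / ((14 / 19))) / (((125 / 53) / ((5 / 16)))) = 6400300003 / 600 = 10667166.67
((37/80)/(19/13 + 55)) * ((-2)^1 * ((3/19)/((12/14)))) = -3367/1115680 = -0.00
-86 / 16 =-5.38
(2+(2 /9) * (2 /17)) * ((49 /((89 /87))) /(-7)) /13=-1.07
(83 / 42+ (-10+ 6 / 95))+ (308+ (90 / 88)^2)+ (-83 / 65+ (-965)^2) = 46772009673551 / 50210160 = 931524.81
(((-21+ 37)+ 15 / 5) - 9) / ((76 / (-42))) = -105 / 19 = -5.53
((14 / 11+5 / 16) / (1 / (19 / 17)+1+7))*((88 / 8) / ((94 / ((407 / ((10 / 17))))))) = 36677619 / 2541760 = 14.43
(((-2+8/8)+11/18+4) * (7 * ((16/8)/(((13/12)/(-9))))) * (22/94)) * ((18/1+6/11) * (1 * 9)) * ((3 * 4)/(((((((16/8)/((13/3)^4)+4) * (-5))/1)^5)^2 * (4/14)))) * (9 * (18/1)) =-5922027041486444431048780984633877084951082182622339/550980131560216012649460048223125226522332442103218750000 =-0.00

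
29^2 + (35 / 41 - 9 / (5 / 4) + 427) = 258639 / 205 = 1261.65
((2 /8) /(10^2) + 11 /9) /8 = 4409 /28800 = 0.15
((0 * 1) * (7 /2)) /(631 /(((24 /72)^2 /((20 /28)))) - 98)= 0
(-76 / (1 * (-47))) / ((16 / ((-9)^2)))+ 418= 80123 / 188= 426.19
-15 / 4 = -3.75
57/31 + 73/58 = 5569/1798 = 3.10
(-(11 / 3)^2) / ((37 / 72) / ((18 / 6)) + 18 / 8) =-2904 / 523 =-5.55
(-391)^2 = 152881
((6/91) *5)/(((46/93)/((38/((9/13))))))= 5890/161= 36.58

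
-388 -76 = -464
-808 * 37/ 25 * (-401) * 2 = 23976592/ 25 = 959063.68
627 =627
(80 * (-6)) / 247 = -480 / 247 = -1.94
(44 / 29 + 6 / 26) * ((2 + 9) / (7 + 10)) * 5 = 36245 / 6409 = 5.66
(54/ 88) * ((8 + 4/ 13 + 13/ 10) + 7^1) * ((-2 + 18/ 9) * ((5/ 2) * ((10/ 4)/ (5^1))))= 0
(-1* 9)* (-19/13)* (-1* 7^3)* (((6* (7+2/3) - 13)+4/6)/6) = -658217/26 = -25316.04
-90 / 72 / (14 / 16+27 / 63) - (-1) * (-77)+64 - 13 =-1968 / 73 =-26.96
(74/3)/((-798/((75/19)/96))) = -925/727776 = -0.00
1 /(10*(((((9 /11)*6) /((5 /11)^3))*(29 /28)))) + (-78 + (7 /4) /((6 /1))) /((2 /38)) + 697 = -590784367 /757944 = -779.46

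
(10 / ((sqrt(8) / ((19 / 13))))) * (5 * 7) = 3325 * sqrt(2) / 26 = 180.86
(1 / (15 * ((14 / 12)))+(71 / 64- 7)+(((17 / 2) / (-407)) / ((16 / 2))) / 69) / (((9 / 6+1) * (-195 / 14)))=366962941 / 2190474000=0.17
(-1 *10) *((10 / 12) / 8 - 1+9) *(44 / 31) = -115.03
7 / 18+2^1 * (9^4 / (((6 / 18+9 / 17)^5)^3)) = 2425306296201960860704758386291 / 20183787309280599534993408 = 120161.11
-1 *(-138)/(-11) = -138/11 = -12.55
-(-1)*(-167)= -167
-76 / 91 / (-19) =4 / 91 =0.04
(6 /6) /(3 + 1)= 1 /4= 0.25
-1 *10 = -10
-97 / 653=-0.15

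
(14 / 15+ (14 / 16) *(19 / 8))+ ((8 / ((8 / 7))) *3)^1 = 23051 / 960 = 24.01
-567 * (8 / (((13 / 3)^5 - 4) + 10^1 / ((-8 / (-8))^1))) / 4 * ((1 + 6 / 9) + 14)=-4317138 / 372751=-11.58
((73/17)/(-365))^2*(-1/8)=-1/57800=-0.00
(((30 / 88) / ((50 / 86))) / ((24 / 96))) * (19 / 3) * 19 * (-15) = -46569 / 11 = -4233.55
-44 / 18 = -2.44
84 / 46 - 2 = -4 / 23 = -0.17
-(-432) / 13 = 432 / 13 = 33.23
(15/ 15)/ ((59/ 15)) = 15/ 59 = 0.25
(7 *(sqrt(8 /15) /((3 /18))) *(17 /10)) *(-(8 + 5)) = -3094 *sqrt(30) /25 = -677.86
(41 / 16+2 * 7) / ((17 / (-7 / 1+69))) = 8215 / 136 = 60.40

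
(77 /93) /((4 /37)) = 2849 /372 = 7.66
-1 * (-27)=27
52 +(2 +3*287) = 915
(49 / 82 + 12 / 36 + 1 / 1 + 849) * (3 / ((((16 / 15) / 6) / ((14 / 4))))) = 65938635 / 1312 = 50258.11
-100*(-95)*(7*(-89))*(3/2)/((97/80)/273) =-193890060000/97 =-1998866597.94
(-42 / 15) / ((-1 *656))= 7 / 1640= 0.00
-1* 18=-18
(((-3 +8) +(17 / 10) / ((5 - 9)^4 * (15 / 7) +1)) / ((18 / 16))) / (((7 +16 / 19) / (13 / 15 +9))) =2164891312 / 386912025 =5.60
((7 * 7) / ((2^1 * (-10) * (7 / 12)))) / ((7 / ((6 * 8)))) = -144 / 5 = -28.80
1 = 1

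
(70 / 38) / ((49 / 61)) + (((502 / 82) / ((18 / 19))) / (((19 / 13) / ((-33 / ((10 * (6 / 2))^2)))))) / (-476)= 4592517967 / 2002341600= 2.29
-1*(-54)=54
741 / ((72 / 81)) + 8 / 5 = 33409 / 40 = 835.22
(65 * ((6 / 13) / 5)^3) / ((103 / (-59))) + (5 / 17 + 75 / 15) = 5.26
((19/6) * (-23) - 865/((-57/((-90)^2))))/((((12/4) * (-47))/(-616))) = 4313446676/8037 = 536698.60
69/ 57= 23/ 19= 1.21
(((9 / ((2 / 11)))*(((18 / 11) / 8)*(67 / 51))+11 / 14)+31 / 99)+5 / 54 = 4097783 / 282744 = 14.49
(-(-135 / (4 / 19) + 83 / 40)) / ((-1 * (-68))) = 25567 / 2720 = 9.40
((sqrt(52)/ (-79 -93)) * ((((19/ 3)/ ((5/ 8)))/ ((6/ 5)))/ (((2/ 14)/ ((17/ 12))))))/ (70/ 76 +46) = -42959 * sqrt(13)/ 2070063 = -0.07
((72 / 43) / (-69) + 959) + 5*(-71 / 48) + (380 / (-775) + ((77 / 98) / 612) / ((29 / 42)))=3450153501499 / 3627572880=951.09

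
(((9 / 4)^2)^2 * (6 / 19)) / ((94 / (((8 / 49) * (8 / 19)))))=0.01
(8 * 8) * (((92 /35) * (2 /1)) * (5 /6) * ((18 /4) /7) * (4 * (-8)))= -282624 /49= -5767.84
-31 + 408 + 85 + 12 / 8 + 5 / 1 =937 / 2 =468.50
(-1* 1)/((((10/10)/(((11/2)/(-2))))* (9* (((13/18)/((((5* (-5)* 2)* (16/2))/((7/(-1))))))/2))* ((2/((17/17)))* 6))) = 1100/273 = 4.03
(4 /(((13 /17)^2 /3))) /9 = 1156 /507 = 2.28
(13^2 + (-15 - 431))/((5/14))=-3878/5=-775.60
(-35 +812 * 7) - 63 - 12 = 5574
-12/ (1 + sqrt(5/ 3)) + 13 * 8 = 122 - 6 * sqrt(15) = 98.76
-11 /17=-0.65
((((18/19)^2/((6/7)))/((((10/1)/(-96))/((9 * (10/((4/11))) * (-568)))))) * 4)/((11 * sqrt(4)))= 92752128/361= 256931.10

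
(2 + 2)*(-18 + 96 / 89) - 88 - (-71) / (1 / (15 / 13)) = -85343 / 1157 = -73.76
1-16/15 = -1/15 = -0.07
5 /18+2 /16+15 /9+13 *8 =7637 /72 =106.07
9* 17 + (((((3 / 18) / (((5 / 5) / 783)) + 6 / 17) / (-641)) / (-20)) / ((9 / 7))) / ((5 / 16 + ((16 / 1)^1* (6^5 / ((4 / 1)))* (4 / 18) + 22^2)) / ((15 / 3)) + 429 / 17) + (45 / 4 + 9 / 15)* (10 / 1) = 2136532905637 / 7869365982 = 271.50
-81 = -81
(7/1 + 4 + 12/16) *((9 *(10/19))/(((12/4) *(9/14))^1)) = 1645/57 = 28.86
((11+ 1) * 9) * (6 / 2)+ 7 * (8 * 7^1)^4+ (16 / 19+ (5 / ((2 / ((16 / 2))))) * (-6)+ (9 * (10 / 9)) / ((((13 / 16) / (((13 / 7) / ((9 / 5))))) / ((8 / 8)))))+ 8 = 82403511956 / 1197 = 68841697.54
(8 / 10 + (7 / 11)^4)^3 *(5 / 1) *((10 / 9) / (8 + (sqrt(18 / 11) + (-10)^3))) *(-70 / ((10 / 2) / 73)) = 119721329486223066 *sqrt(22) / 84931254278736336515 + 39587852950111093824 / 7721023116248757865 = 5.13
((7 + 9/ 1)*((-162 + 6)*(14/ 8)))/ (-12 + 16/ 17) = 18564/ 47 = 394.98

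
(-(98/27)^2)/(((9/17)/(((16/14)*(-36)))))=746368/729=1023.82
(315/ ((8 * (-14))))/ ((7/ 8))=-3.21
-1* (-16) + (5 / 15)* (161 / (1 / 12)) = 660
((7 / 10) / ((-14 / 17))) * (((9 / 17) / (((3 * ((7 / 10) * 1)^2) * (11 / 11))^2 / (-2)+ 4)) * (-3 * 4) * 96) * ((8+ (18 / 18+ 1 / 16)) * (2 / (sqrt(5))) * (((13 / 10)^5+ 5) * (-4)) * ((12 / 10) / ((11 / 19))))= -3733121076768 * sqrt(5) / 80287625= -103970.10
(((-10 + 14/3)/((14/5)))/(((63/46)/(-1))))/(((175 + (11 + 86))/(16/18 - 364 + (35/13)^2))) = -1.82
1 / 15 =0.07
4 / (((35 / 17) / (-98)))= -952 / 5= -190.40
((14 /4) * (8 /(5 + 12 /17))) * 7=3332 /97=34.35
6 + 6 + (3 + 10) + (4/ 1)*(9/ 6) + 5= 36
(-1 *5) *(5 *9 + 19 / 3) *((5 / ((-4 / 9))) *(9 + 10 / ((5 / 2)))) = 75075 / 2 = 37537.50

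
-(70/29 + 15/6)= -285/58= -4.91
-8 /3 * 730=-5840 /3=-1946.67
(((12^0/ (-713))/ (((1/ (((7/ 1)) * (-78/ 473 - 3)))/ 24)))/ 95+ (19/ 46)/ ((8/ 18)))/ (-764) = -0.00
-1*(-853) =853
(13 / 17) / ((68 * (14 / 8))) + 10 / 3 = 20269 / 6069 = 3.34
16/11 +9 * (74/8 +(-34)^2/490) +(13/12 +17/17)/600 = 82226911/776160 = 105.94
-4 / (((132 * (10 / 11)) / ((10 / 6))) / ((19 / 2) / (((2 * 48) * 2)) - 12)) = 4589 / 6912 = 0.66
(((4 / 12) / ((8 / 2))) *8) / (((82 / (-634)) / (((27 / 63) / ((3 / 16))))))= -10144 / 861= -11.78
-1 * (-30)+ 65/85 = 523/17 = 30.76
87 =87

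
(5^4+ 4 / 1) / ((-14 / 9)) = -5661 / 14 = -404.36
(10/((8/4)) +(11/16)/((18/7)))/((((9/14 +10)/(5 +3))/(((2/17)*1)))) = 10619/22797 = 0.47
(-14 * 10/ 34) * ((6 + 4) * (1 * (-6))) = 4200/ 17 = 247.06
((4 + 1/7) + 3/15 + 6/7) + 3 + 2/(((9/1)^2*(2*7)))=23252/2835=8.20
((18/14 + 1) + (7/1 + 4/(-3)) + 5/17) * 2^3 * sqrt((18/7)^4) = 2543616/5831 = 436.22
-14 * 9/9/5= -14/5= -2.80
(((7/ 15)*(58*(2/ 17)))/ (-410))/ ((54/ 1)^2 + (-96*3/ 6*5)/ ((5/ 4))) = -203/ 71198550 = -0.00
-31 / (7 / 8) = -248 / 7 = -35.43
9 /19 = 0.47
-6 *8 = -48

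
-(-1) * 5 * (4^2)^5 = 5242880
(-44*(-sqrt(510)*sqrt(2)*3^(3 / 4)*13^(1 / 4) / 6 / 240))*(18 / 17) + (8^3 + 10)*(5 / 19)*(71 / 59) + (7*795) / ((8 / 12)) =33*39^(1 / 4)*sqrt(85) / 170 + 19085715 / 2242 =8517.28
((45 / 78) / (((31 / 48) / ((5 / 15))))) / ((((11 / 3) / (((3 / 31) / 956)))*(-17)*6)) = -45 / 558349649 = -0.00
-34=-34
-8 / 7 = -1.14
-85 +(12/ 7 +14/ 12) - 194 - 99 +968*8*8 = 2586229/ 42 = 61576.88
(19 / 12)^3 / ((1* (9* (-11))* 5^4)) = -6859 / 106920000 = -0.00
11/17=0.65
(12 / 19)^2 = 144 / 361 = 0.40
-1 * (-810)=810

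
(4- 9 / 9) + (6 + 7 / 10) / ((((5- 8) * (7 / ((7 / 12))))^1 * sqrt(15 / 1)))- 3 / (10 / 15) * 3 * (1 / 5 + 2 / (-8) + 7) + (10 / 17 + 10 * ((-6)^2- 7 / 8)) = 177489 / 680- 67 * sqrt(15) / 5400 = 260.97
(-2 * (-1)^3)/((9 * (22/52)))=0.53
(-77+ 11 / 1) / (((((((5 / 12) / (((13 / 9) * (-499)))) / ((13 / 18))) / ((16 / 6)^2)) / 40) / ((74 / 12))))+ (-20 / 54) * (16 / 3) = 35146461728 / 243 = 144635644.97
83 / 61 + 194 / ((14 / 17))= 101170 / 427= 236.93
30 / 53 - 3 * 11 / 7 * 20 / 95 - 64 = -454142 / 7049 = -64.43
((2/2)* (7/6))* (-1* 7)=-49/6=-8.17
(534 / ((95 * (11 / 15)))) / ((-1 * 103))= -1602 / 21527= -0.07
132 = 132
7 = 7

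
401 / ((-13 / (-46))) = 18446 / 13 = 1418.92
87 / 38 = 2.29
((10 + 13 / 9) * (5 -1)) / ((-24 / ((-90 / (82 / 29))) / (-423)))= -2105835 / 82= -25680.91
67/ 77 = 0.87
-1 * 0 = 0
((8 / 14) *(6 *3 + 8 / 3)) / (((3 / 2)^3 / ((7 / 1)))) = 1984 / 81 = 24.49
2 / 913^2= 2 / 833569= 0.00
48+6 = 54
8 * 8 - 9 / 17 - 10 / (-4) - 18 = 1631 / 34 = 47.97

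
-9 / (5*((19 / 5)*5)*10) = -0.01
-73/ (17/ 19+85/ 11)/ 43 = -15257/ 77486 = -0.20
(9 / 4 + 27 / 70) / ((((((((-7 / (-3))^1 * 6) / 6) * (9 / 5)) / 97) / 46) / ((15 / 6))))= 1372065 / 196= 7000.33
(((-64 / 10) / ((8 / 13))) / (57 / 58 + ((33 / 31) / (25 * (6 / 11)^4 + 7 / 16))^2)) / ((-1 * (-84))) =-21487036164370522 / 198552091886774325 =-0.11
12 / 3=4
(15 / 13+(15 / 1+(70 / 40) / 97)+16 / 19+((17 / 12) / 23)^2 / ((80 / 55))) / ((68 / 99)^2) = 541137371613597 / 15003139600384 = 36.07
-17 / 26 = -0.65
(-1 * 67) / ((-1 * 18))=67 / 18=3.72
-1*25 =-25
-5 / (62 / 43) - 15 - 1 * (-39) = 1273 / 62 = 20.53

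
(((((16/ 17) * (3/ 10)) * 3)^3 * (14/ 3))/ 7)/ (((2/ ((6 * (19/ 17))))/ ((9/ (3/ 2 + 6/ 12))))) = 63825408/ 10440125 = 6.11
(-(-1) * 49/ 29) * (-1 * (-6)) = 294/ 29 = 10.14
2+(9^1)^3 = 731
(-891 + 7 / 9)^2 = 792495.60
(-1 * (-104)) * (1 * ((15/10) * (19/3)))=988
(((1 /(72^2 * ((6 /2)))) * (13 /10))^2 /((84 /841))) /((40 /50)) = 142129 /1625330810880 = 0.00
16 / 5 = 3.20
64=64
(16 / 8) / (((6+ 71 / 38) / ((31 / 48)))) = 589 / 3588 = 0.16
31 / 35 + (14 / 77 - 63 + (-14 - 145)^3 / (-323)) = 1539874803 / 124355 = 12382.89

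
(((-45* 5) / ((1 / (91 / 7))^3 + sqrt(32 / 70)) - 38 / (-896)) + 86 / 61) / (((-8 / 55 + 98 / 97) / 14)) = 6291379997573935 / 231854777105984 - 54077154631500* sqrt(35) / 59389031021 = -5359.80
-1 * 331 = -331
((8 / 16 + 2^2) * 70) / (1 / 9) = 2835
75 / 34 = 2.21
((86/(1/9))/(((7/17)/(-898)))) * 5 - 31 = -8439948.14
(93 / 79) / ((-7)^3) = -93 / 27097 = -0.00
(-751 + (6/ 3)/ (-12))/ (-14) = 4507/ 84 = 53.65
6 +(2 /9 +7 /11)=679 /99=6.86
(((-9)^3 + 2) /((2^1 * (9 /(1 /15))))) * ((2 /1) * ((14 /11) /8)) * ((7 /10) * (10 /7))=-0.86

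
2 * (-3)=-6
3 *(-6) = -18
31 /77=0.40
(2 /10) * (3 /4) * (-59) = -177 /20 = -8.85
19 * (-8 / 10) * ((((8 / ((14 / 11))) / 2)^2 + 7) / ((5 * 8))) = -15713 / 2450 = -6.41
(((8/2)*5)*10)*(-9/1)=-1800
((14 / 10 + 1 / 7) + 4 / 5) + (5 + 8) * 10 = 4632 / 35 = 132.34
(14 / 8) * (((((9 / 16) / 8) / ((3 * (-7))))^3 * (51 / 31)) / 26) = -0.00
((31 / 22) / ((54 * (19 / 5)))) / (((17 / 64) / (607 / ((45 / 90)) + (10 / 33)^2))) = 3278922080 / 104468859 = 31.39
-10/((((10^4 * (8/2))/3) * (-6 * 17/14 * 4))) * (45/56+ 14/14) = 0.00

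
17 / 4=4.25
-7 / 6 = -1.17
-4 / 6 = -2 / 3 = -0.67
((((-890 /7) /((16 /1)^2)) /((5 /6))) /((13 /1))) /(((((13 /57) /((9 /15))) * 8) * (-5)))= 45657 /15142400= 0.00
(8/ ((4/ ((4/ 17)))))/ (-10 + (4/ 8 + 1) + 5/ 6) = -24/ 391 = -0.06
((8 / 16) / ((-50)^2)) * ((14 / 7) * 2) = 1 / 1250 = 0.00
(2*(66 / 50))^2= 4356 / 625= 6.97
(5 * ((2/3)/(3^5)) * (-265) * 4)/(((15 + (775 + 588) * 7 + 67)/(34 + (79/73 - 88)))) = 40947800/512107191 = 0.08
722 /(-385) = -722 /385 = -1.88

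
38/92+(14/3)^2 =9187/414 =22.19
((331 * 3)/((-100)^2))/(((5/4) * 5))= 993/62500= 0.02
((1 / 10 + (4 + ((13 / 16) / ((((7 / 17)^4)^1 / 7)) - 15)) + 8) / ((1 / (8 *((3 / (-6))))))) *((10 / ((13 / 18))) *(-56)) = 385148808 / 637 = 604629.21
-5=-5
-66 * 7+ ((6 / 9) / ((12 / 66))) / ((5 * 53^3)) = -1031717599 / 2233155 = -462.00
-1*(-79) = 79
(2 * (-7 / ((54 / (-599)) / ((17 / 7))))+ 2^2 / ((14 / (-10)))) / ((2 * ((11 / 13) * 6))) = 83603 / 2268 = 36.86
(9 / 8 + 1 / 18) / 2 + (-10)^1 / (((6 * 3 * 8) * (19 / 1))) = 535 / 912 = 0.59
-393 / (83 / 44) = -208.34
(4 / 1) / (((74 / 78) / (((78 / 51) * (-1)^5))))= -4056 / 629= -6.45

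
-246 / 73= -3.37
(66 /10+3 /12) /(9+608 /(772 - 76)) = 11919 /17180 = 0.69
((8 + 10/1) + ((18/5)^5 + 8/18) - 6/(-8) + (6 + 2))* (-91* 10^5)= -51749023144/9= -5749891460.44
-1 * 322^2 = -103684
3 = 3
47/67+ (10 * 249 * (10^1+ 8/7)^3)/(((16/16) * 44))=19792554871/252791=78296.12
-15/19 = -0.79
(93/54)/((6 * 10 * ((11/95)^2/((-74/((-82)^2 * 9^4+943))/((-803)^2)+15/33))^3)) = 1436543642487675135239469098968623119917562996875/1284290907415730688074388829603545219342043608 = 1118.55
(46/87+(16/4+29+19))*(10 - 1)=13710/29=472.76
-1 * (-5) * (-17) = -85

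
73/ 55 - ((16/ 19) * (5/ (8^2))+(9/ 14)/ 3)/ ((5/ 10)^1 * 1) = 11223/ 14630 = 0.77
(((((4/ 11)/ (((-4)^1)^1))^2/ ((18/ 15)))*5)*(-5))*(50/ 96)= -3125/ 34848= -0.09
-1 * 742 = -742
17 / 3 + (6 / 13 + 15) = 824 / 39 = 21.13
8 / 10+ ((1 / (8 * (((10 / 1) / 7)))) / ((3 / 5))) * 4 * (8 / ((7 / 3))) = 14 / 5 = 2.80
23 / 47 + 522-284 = 11209 / 47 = 238.49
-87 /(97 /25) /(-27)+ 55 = 48740 /873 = 55.83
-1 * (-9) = 9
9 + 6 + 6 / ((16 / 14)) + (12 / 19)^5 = 201559347 / 9904396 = 20.35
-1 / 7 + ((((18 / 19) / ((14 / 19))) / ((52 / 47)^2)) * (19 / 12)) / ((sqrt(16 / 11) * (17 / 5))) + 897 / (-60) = -2113 / 140 + 629565 * sqrt(11) / 5148416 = -14.69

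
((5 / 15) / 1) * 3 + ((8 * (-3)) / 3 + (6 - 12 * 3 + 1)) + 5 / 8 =-283 / 8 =-35.38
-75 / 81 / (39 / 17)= -425 / 1053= -0.40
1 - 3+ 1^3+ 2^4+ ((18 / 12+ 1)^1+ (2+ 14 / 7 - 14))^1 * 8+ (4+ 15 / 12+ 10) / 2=-299 / 8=-37.38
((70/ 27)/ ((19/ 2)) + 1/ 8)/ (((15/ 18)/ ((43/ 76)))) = 70219/ 259920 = 0.27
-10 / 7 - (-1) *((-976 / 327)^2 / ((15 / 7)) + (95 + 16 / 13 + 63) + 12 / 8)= 47716469279 / 291916170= 163.46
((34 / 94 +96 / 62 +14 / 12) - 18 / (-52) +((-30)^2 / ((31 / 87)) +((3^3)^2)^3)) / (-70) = -22014538164847 / 3977610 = -5534614.55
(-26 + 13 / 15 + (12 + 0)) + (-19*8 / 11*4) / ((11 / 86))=-808157 / 1815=-445.27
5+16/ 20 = 5.80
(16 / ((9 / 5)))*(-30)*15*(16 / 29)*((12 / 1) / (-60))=12800 / 29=441.38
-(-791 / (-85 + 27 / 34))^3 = -56711623688 / 68417929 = -828.90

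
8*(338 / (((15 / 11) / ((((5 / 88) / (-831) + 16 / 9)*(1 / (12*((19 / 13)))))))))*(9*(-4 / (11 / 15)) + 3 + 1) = -212494384856 / 23446665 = -9062.88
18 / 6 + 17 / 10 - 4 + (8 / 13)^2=1823 / 1690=1.08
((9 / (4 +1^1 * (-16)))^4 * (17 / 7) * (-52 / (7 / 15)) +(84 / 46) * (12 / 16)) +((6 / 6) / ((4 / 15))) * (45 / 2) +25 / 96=82567 / 216384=0.38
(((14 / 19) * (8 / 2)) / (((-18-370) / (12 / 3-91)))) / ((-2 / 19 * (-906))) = 203 / 29294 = 0.01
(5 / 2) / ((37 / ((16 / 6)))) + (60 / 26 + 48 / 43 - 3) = 37487 / 62049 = 0.60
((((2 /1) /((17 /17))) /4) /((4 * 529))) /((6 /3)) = 1 /8464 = 0.00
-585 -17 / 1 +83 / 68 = -40853 / 68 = -600.78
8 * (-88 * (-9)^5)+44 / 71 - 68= 2951500432 / 71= 41570428.62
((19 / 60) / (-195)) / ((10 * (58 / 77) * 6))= -1463 / 40716000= -0.00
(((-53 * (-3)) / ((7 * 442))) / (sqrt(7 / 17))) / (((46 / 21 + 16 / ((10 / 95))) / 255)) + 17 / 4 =7155 * sqrt(119) / 589316 + 17 / 4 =4.38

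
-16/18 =-8/9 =-0.89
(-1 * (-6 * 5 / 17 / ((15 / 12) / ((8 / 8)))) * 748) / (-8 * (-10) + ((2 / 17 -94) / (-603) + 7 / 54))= 64950336 / 4938029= 13.15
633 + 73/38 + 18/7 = 169573/266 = 637.49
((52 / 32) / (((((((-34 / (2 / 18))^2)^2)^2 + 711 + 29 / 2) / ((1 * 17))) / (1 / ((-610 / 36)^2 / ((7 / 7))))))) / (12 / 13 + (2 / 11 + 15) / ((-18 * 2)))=92154348 / 36913828549194323749966929575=0.00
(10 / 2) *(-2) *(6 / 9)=-20 / 3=-6.67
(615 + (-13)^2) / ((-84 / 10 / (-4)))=1120 / 3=373.33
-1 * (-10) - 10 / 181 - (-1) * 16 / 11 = 22696 / 1991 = 11.40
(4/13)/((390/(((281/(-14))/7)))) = -281/124215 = -0.00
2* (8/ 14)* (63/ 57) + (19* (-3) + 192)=2589/ 19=136.26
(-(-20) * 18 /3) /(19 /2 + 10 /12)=360 /31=11.61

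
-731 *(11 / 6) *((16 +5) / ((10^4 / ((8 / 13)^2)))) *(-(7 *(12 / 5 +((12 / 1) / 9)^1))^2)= 17298571136 / 23765625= 727.88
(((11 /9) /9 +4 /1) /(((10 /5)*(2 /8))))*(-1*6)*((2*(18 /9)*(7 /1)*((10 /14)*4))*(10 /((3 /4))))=-4288000 /81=-52938.27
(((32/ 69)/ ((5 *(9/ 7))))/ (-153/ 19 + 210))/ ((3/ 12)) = 17024/ 11913885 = 0.00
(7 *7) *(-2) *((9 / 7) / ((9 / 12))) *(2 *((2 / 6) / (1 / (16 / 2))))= -896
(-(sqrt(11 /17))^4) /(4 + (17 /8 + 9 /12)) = -88 /1445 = -0.06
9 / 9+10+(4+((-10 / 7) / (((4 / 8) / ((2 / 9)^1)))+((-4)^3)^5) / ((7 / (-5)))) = 338228681375 / 441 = 766958461.17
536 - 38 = 498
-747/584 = -1.28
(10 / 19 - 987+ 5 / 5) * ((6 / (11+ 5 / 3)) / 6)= -28086 / 361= -77.80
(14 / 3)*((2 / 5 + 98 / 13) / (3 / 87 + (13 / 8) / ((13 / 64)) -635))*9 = -314244 / 590915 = -0.53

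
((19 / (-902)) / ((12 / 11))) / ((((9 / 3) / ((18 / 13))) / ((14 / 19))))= -7 / 1066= -0.01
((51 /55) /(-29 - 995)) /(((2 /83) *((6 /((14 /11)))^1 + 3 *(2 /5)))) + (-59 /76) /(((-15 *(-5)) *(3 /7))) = -67573093 /2215065600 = -0.03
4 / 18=2 / 9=0.22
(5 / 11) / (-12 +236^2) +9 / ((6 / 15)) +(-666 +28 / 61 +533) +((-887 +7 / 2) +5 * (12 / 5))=-36674261671 / 37363964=-981.54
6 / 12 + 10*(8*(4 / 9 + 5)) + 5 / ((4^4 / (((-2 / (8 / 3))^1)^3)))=64297793 / 147456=436.05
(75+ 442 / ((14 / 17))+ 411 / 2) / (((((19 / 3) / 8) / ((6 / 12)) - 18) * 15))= -22882 / 6895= -3.32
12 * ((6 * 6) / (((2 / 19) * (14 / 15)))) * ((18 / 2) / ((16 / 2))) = 4946.79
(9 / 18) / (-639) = -1 / 1278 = -0.00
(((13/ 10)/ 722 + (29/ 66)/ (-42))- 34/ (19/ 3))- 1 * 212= -271909384/ 1250865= -217.38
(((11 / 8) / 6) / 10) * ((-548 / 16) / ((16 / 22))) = -16577 / 15360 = -1.08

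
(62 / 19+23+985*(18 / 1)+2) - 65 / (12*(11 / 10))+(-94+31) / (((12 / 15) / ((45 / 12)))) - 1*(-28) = 175419817 / 10032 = 17486.03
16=16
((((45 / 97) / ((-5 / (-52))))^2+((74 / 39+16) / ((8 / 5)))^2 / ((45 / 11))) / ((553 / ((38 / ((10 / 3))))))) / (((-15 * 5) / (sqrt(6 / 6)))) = -0.01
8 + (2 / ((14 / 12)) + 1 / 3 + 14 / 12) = 157 / 14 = 11.21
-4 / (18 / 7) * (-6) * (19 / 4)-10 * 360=-10667 / 3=-3555.67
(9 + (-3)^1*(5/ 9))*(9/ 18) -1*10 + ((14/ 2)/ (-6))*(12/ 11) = -251/ 33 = -7.61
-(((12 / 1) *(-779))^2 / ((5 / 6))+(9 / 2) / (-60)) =-4194484989 / 40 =-104862124.72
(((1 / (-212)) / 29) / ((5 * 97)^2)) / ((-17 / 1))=1 / 24584776100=0.00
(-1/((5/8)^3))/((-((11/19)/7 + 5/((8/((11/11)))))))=544768/94125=5.79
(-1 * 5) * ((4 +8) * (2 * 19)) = -2280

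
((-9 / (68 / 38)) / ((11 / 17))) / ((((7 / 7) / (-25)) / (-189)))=-807975 / 22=-36726.14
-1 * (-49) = 49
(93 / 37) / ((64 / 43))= 3999 / 2368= 1.69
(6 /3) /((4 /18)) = 9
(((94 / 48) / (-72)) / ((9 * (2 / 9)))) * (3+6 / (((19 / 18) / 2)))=-4277 / 21888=-0.20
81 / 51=1.59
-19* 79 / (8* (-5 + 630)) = -1501 / 5000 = -0.30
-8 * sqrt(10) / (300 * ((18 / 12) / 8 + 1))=-32 * sqrt(10) / 1425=-0.07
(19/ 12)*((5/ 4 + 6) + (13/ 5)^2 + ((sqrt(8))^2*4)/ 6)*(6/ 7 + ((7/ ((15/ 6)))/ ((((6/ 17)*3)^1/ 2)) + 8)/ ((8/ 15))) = 6820183/ 8640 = 789.37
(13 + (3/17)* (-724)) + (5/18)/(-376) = -13204453/115056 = -114.77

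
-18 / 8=-2.25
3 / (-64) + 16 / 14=491 / 448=1.10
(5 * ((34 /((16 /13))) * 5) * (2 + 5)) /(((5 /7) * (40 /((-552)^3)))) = -28459391688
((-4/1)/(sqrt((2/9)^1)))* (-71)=426* sqrt(2)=602.45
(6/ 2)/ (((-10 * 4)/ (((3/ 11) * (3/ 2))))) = -0.03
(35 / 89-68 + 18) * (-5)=248.03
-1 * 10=-10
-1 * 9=-9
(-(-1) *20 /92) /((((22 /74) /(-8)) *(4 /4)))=-1480 /253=-5.85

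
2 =2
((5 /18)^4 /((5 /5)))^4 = 152587890625 /121439531096594251776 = 0.00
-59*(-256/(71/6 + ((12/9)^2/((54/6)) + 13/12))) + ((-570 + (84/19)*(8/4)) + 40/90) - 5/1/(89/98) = 37862302712/64665531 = 585.51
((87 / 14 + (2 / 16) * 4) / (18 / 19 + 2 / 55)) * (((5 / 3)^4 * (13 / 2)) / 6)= 57.05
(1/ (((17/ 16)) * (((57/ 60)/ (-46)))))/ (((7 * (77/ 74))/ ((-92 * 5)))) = 501068800/ 174097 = 2878.10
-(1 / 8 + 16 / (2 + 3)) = -133 / 40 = -3.32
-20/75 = -4/15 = -0.27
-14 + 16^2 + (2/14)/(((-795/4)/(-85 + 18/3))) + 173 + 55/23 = 53431268/127995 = 417.45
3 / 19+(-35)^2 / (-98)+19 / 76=-919 / 76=-12.09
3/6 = 1/2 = 0.50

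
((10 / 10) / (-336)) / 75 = -1 / 25200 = -0.00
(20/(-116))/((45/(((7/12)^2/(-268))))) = 49/10072512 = 0.00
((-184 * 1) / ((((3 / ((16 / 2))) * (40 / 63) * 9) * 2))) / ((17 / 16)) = -10304 / 255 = -40.41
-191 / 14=-13.64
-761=-761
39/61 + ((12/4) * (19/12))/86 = 14575/20984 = 0.69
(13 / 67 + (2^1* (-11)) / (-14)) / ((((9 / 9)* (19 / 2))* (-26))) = -828 / 115843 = -0.01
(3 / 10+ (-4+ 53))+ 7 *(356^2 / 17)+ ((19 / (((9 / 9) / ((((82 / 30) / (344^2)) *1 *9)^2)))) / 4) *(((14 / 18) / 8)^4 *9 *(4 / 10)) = 1031399388915605064396563 / 19745478706987008000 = 52234.71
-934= -934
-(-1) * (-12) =-12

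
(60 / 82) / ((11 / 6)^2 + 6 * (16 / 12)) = 1080 / 16769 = 0.06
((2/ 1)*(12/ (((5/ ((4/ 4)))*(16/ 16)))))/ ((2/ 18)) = 216/ 5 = 43.20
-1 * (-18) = 18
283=283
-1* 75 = -75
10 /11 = 0.91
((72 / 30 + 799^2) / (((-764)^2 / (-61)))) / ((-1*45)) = 194713037 / 131331600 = 1.48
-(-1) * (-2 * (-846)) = 1692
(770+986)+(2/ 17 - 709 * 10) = -90676/ 17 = -5333.88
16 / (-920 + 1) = -16 / 919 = -0.02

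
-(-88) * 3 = 264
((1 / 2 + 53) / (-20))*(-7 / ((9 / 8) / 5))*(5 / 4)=3745 / 36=104.03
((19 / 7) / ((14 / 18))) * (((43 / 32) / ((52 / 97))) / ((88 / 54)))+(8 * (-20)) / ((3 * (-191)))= 11608564951 / 2055685632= 5.65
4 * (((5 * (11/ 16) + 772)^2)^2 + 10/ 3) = 71086704884020963/ 49152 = 1446262713297.95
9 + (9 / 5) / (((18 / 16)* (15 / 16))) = 803 / 75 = 10.71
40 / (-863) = -40 / 863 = -0.05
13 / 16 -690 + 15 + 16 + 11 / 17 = -178851 / 272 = -657.54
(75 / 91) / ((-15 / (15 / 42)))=-25 / 1274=-0.02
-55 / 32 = -1.72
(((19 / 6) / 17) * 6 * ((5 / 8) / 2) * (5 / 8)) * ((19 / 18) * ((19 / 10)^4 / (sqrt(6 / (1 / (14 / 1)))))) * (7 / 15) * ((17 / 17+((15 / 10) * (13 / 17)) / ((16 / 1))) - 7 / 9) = 67699022759 * sqrt(21) / 6903595008000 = 0.04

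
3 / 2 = 1.50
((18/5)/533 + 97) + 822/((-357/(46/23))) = 29303817/317135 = 92.40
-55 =-55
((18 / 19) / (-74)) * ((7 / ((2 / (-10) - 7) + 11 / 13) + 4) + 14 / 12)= -4317 / 82954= -0.05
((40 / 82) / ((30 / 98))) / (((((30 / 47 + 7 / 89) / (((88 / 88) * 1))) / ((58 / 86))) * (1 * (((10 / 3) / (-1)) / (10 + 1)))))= -130768946 / 26436185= -4.95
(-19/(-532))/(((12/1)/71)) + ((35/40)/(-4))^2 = 5573/21504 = 0.26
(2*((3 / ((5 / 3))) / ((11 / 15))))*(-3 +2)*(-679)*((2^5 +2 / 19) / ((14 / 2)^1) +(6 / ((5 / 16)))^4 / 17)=59204016628524 / 2220625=26660970.06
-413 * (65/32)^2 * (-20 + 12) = 1744925/128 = 13632.23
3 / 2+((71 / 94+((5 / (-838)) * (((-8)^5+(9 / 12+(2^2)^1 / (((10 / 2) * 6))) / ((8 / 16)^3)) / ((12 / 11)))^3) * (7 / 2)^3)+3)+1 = 318289726875660176172193 / 45939830400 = 6928404482652.60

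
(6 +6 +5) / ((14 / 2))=17 / 7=2.43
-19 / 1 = -19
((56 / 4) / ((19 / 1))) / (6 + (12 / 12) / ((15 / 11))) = 210 / 1919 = 0.11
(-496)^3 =-122023936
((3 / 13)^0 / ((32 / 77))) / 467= 77 / 14944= 0.01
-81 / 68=-1.19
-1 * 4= -4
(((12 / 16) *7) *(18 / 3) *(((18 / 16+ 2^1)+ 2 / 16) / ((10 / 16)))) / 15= 10.92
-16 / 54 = -8 / 27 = -0.30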